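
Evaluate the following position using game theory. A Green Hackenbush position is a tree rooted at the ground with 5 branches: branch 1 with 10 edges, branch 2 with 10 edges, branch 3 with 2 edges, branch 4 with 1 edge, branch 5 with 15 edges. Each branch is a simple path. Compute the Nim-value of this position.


The tree has 5 branches from the ground vertex.
In Green Hackenbush, the Nim-value of a simple path of length k is k.
Branch 1: length 10, Nim-value = 10
Branch 2: length 10, Nim-value = 10
Branch 3: length 2, Nim-value = 2
Branch 4: length 1, Nim-value = 1
Branch 5: length 15, Nim-value = 15
Total Nim-value = XOR of all branch values:
0 XOR 10 = 10
10 XOR 10 = 0
0 XOR 2 = 2
2 XOR 1 = 3
3 XOR 15 = 12
Nim-value of the tree = 12

12


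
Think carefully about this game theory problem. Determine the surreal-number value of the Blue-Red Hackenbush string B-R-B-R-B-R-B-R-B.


Edges (from ground): B-R-B-R-B-R-B-R-B
By Berlekamp's sign-expansion rule, a Blue-Red Hackenbush stalk has the value of the surreal number whose sign sequence is the edge sequence with B -> + and R -> -.
Sign sequence: +-+-+-+-+
Trace the sign expansion in the surreal number tree, starting from 0:
Edge 1: B (sign +) -> bounds (0, +inf), value = 1
Edge 2: R (sign -) -> bounds (0, 1), value = 1/2
Edge 3: B (sign +) -> bounds (1/2, 1), value = 3/4
Edge 4: R (sign -) -> bounds (1/2, 3/4), value = 5/8
Edge 5: B (sign +) -> bounds (5/8, 3/4), value = 11/16
Edge 6: R (sign -) -> bounds (5/8, 11/16), value = 21/32
Edge 7: B (sign +) -> bounds (21/32, 11/16), value = 43/64
Edge 8: R (sign -) -> bounds (21/32, 43/64), value = 85/128
Edge 9: B (sign +) -> bounds (85/128, 43/64), value = 171/256
Game value = 171/256

171/256


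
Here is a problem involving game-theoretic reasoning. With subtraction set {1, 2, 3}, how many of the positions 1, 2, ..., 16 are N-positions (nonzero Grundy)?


Subtraction set S = {1, 2, 3}, so G(n) = n mod 4.
G(n) = 0 when n is a multiple of 4.
Multiples of 4 in [1, 16]: 4
N-positions (nonzero Grundy) = 16 - 4 = 12

12


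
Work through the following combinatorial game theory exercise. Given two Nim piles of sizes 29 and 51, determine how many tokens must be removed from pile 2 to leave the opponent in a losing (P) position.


Piles: 29 and 51
Current XOR: 29 XOR 51 = 46 (non-zero, so this is an N-position).
To make the XOR zero, we need to find a move that balances the piles.
For pile 2 (size 51): target = 51 XOR 46 = 29
We reduce pile 2 from 51 to 29.
Tokens removed: 51 - 29 = 22
Verification: 29 XOR 29 = 0

22


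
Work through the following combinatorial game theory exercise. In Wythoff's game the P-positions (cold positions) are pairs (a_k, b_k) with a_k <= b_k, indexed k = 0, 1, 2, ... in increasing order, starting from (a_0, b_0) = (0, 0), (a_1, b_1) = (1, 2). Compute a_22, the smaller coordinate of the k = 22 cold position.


By Wythoff's theorem, a_k = floor(k * phi) and b_k = floor(k * phi^2) = a_k + k, where phi = (1 + sqrt(5))/2 is the golden ratio.
phi = (1 + sqrt(5))/2 = 1.618034
k = 22
k * phi = 22 * 1.618034 = 35.596748
a_22 = floor(k * phi) = 35

35


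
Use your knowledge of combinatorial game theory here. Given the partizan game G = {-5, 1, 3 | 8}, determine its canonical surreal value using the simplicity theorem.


Left options: {-5, 1, 3}, max = 3
Right options: {8}, min = 8
All options are numbers and max(Left) < min(Right), so by the simplicity theorem the value is the simplest (earliest-born) number strictly between 3 and 8.
Integers 4 through 7 all lie strictly between 3 and 8.
Among integers, the simplest (lowest birthday = smallest |n|; 0 is born on day 0, +-n on day n) is 4.
No non-integer in the interval can be simpler: if x is a non-integer in the interval, then floor(x) or ceil(x) also lies in the interval (the interval contains an integer), and both are proper prefixes of x's sign expansion, i.e. born earlier. So the game value is 4.
Game value = 4

4


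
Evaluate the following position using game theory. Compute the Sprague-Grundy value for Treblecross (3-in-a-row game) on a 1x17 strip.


Treblecross: place X on empty cells; 3-in-a-row wins.
Playing within two cells of an existing X lets the opponent win at once, so sensible play treats the cells i-2..i+2 around each X as dead. The player left with no safe cell loses, so this is a normal-play take-away game on strips of safe cells.
Placing X at cell i (0-indexed) of a strip of k safe cells leaves independent strips of sizes max(0, i-2) and max(0, k-i-3). Hence G(k) = mex{ G(max(0,i-2)) XOR G(max(0,k-i-3)) : 0 <= i < k }, with G(0) = 0.
G(1): splits (0,0):0^0=0 -> mex({0}) = 1
G(2): splits (0,0):0^0=0 -> mex({0}) = 1
G(3): splits (0,0):0^0=0 -> mex({0}) = 1
G(4): splits (0,1):0^1=1 (0,0):0^0=0 -> mex({0, 1}) = 2
G(5): splits (0,2):0^1=1 (0,1):0^1=1 (0,0):0^0=0 -> mex({0, 1}) = 2
G(6) = mex({1}) = 0
G(7) = mex({0, 1, 2}) = 3
G(8) = mex({0, 1, 2}) = 3
G(9) = mex({0, 2}) = 1
G(10) = mex({0, 2, 3}) = 1
G(11) = mex({0, 3}) = 1
G(12) = mex({1, 3}) = 0
G(13) = mex({0, 1, 2, 3}) = 4
G(14) = mex({0, 1, 2}) = 3
G(15) = mex({0, 1, 2}) = 3
G(16) = mex({0, 1, 2, 4}) = 3
G(17) = mex({0, 1, 3, 4}) = 2
Therefore G(17) = 2.

2


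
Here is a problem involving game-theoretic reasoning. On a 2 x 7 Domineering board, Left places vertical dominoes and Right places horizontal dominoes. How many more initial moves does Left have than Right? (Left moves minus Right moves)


Board is 2 x 7 (rows x cols).
Left (vertical) placements: (rows-1) * cols = 1 * 7 = 7
Right (horizontal) placements: rows * (cols-1) = 2 * 6 = 12
Advantage = Left - Right = 7 - 12 = -5

-5


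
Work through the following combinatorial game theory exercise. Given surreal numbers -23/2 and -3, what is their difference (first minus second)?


x = -23/2, y = -3
Converting to common denominator: 2
x = -23/2, y = -6/2
x - y = -23/2 - -3 = -17/2

-17/2


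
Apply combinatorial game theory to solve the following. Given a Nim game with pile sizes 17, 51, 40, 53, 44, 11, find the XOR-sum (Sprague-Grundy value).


We need the XOR (exclusive or) of all pile sizes.
After XOR-ing pile 1 (size 17): 0 XOR 17 = 17
After XOR-ing pile 2 (size 51): 17 XOR 51 = 34
After XOR-ing pile 3 (size 40): 34 XOR 40 = 10
After XOR-ing pile 4 (size 53): 10 XOR 53 = 63
After XOR-ing pile 5 (size 44): 63 XOR 44 = 19
After XOR-ing pile 6 (size 11): 19 XOR 11 = 24
The Nim-value of this position is 24.

24


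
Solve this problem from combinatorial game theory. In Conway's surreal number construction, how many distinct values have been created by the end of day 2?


Day 0: {|} = 0 is born. Count = 1.
Day n: the number of surreal numbers born by day n is 2^(n+1) - 1.
By day 0: 2^1 - 1 = 1
By day 1: 2^2 - 1 = 3
By day 2: 2^3 - 1 = 7
By day 2: 7 surreal numbers.

7


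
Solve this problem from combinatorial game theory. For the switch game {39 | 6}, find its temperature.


The game is {39 | 6}, a switch {a | b} with numbers a > b.
Cooling {a | b} by t gives {a - t | b + t}, which stops being hot when a - t = b + t, i.e. at t = (a - b)/2. So the temperature of a switch is (a - b)/2.
Temperature = (Left option - Right option) / 2
= (39 - (6)) / 2
= 33 / 2
= 33/2

33/2


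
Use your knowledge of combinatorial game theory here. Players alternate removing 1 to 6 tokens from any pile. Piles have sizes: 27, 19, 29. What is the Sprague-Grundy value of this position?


Subtraction set: {1, 2, 3, 4, 5, 6}
For this subtraction set, G(n) = n mod 7 (period = max + 1 = 7).
Pile 1 (size 27): G(27) = 27 mod 7 = 6
Pile 2 (size 19): G(19) = 19 mod 7 = 5
Pile 3 (size 29): G(29) = 29 mod 7 = 1
Total Grundy value = XOR of all: 6 XOR 5 XOR 1 = 2

2


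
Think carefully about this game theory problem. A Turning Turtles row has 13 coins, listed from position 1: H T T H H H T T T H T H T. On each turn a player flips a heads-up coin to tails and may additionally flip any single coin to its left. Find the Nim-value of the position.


Coins: H T T H H H T T T H T H T
Key fact: a single head at position k behaves exactly like a Nim heap of size k (turning it to T and optionally flipping a coin at j < k corresponds to moving the heap from k to j, or to 0), and heads combine as a disjunctive sum (two heads at the same place would cancel, matching j XOR j = 0). So the Nim-value is the XOR of the 1-indexed positions of the heads.
Face-up positions (1-indexed): [1, 4, 5, 6, 10, 12]
XOR 0 with 1: 0 XOR 1 = 1
XOR 1 with 4: 1 XOR 4 = 5
XOR 5 with 5: 5 XOR 5 = 0
XOR 0 with 6: 0 XOR 6 = 6
XOR 6 with 10: 6 XOR 10 = 12
XOR 12 with 12: 12 XOR 12 = 0
Nim-value = 0

0


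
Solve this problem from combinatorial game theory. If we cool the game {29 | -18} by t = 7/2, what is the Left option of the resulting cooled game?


Original game: {29 | -18} (a switch {a | b} with a > b).
Cooling by t (for t below the temperature (a - b)/2 = 47/2) taxes each move by t: {a | b} cooled by t is {a - t | b + t}.
Cooling amount: t = 7/2
Cooled Left option: 29 - 7/2 = 51/2
Cooled Right option: -18 + 7/2 = -29/2
Cooled game: {51/2 | -29/2}
Left option = 51/2

51/2


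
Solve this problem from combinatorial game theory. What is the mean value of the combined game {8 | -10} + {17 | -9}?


G1 = {8 | -10}, G2 = {17 | -9}
Each is a switch {a | b} with numbers a > b; its mean value is (a + b)/2, and mean value is additive over game sums: m(G1 + G2) = m(G1) + m(G2).
Mean of G1 = (8 + (-10))/2 = -2/2 = -1
Mean of G2 = (17 + (-9))/2 = 8/2 = 4
Mean of G1 + G2 = -1 + 4 = 3

3


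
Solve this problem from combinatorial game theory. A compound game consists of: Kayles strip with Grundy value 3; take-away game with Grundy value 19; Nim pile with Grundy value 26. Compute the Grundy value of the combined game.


By the Sprague-Grundy theorem, the Grundy value of a sum of games is the XOR of individual Grundy values.
Kayles strip: Grundy value = 3. Running XOR: 0 XOR 3 = 3
take-away game: Grundy value = 19. Running XOR: 3 XOR 19 = 16
Nim pile: Grundy value = 26. Running XOR: 16 XOR 26 = 10
The combined Grundy value is 10.

10


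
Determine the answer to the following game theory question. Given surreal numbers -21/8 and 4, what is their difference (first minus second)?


x = -21/8, y = 4
Converting to common denominator: 8
x = -21/8, y = 32/8
x - y = -21/8 - 4 = -53/8

-53/8


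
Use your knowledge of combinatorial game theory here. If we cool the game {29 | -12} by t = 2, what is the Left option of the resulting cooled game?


Original game: {29 | -12} (a switch {a | b} with a > b).
Cooling by t (for t below the temperature (a - b)/2 = 41/2) taxes each move by t: {a | b} cooled by t is {a - t | b + t}.
Cooling amount: t = 2
Cooled Left option: 29 - 2 = 27
Cooled Right option: -12 + 2 = -10
Cooled game: {27 | -10}
Left option = 27

27


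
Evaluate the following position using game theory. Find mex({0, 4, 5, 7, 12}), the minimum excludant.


Set = {0, 4, 5, 7, 12}
0 is in the set.
1 is NOT in the set. This is the mex.
mex = 1

1


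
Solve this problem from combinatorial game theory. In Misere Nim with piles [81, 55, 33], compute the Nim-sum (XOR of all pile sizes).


We need the XOR (exclusive or) of all pile sizes.
After XOR-ing pile 1 (size 81): 0 XOR 81 = 81
After XOR-ing pile 2 (size 55): 81 XOR 55 = 102
After XOR-ing pile 3 (size 33): 102 XOR 33 = 71
The Nim-value of this position is 71.

71


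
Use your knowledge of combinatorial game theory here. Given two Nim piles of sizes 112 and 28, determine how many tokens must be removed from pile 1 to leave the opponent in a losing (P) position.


Piles: 112 and 28
Current XOR: 112 XOR 28 = 108 (non-zero, so this is an N-position).
To make the XOR zero, we need to find a move that balances the piles.
For pile 1 (size 112): target = 112 XOR 108 = 28
We reduce pile 1 from 112 to 28.
Tokens removed: 112 - 28 = 84
Verification: 28 XOR 28 = 0

84


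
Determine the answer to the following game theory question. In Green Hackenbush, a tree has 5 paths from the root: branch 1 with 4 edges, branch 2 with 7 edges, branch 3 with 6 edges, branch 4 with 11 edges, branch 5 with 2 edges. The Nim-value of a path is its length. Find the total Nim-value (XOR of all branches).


The tree has 5 branches from the ground vertex.
In Green Hackenbush, the Nim-value of a simple path of length k is k.
Branch 1: length 4, Nim-value = 4
Branch 2: length 7, Nim-value = 7
Branch 3: length 6, Nim-value = 6
Branch 4: length 11, Nim-value = 11
Branch 5: length 2, Nim-value = 2
Total Nim-value = XOR of all branch values:
0 XOR 4 = 4
4 XOR 7 = 3
3 XOR 6 = 5
5 XOR 11 = 14
14 XOR 2 = 12
Nim-value of the tree = 12

12


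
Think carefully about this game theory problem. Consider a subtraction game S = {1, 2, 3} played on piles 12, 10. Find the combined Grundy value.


Subtraction set: {1, 2, 3}
For this subtraction set, G(n) = n mod 4 (period = max + 1 = 4).
Pile 1 (size 12): G(12) = 12 mod 4 = 0
Pile 2 (size 10): G(10) = 10 mod 4 = 2
Total Grundy value = XOR of all: 0 XOR 2 = 2

2


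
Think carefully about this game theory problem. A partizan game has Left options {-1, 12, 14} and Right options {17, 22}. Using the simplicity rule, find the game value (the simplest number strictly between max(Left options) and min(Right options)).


Left options: {-1, 12, 14}, max = 14
Right options: {17, 22}, min = 17
All options are numbers and max(Left) < min(Right), so by the simplicity theorem the value is the simplest (earliest-born) number strictly between 14 and 17.
Integers 15 through 16 all lie strictly between 14 and 17.
Among integers, the simplest (lowest birthday = smallest |n|; 0 is born on day 0, +-n on day n) is 15.
No non-integer in the interval can be simpler: if x is a non-integer in the interval, then floor(x) or ceil(x) also lies in the interval (the interval contains an integer), and both are proper prefixes of x's sign expansion, i.e. born earlier. So the game value is 15.
Game value = 15

15


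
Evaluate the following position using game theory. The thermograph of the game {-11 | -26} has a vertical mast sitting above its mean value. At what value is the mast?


Game = {-11 | -26}, a switch {a | b} with numbers a > b.
Its thermograph has left wall a - t and right wall b + t, which meet at t = (a - b)/2, where both equal (a + b)/2. So the mast (mean value) is at (a + b)/2.
Mean = (-11 + (-26))/2 = -37/2 = -37/2

-37/2


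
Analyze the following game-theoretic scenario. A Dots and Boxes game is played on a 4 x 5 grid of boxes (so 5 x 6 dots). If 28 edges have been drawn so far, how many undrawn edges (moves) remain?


Grid: 4 x 5 boxes, i.e. 5 rows and 6 columns of dots.
Horizontal edges: (rows + 1) * cols = 5 * 5 = 25
Vertical edges: rows * (cols + 1) = 4 * 6 = 24
Total edges: 25 + 24 = 49
Edges drawn: 28
Remaining: 49 - 28 = 21

21


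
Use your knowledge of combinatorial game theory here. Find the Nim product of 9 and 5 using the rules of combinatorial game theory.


Nim multiplication is bilinear over XOR: (u XOR v) * w = (u*w) XOR (v*w).
So we split each operand into its bit components and XOR the pairwise Nim products.
9 = 1 + 8 (as XOR of powers of 2).
5 = 1 + 4 (as XOR of powers of 2).
Using the standard Nim-product table on single bits:
  2*2 = 3,   2*4 = 8,   2*8 = 12,
  4*4 = 6,   4*8 = 11,  8*8 = 13,
and  1*x = x (identity), k*l = l*k (commutative).
Pairwise Nim products:
  1 * 1 = 1
  1 * 4 = 4
  8 * 1 = 8
  8 * 4 = 11
XOR them: 1 XOR 4 XOR 8 XOR 11 = 6.
Result: 9 * 5 = 6 (in Nim).

6


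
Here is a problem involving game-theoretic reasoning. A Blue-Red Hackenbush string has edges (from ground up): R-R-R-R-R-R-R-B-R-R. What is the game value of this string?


Edges (from ground): R-R-R-R-R-R-R-B-R-R
By Berlekamp's sign-expansion rule, a Blue-Red Hackenbush stalk has the value of the surreal number whose sign sequence is the edge sequence with B -> + and R -> -.
Sign sequence: -------+--
Trace the sign expansion in the surreal number tree, starting from 0:
Edge 1: R (sign -) -> bounds (-inf, 0), value = -1
Edge 2: R (sign -) -> bounds (-inf, -1), value = -2
Edge 3: R (sign -) -> bounds (-inf, -2), value = -3
Edge 4: R (sign -) -> bounds (-inf, -3), value = -4
Edge 5: R (sign -) -> bounds (-inf, -4), value = -5
Edge 6: R (sign -) -> bounds (-inf, -5), value = -6
Edge 7: R (sign -) -> bounds (-inf, -6), value = -7
Edge 8: B (sign +) -> bounds (-7, -6), value = -13/2
Edge 9: R (sign -) -> bounds (-7, -13/2), value = -27/4
Edge 10: R (sign -) -> bounds (-7, -27/4), value = -55/8
Game value = -55/8

-55/8


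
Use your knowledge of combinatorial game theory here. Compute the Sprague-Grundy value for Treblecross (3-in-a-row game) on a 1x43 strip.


Treblecross: place X on empty cells; 3-in-a-row wins.
Playing within two cells of an existing X lets the opponent win at once, so sensible play treats the cells i-2..i+2 around each X as dead. The player left with no safe cell loses, so this is a normal-play take-away game on strips of safe cells.
Placing X at cell i (0-indexed) of a strip of k safe cells leaves independent strips of sizes max(0, i-2) and max(0, k-i-3). Hence G(k) = mex{ G(max(0,i-2)) XOR G(max(0,k-i-3)) : 0 <= i < k }, with G(0) = 0.
G(1): splits (0,0):0^0=0 -> mex({0}) = 1
G(2): splits (0,0):0^0=0 -> mex({0}) = 1
G(3): splits (0,0):0^0=0 -> mex({0}) = 1
G(4): splits (0,1):0^1=1 (0,0):0^0=0 -> mex({0, 1}) = 2
G(5): splits (0,2):0^1=1 (0,1):0^1=1 (0,0):0^0=0 -> mex({0, 1}) = 2
G(6) = mex({1}) = 0
G(7) = mex({0, 1, 2}) = 3
G(8) = mex({0, 1, 2}) = 3
G(9) = mex({0, 2}) = 1
G(10) = mex({0, 2, 3}) = 1
G(11) = mex({0, 3}) = 1
G(12) = mex({1, 3}) = 0
G(13) = mex({0, 1, 2, 3}) = 4
G(14) = mex({0, 1, 2}) = 3
G(15) = mex({0, 1, 2}) = 3
G(16) = mex({0, 1, 2, 4}) = 3
G(17) = mex({0, 1, 3, 4}) = 2
G(18) = mex({0, 1, 3, 4}) = 2
G(19) = mex({0, 1, 3, 5}) = 2
G(20) = mex({0, 1, 2, 3, 5}) = 4
G(21) = mex({0, 1, 2, 3, 5}) = 4
G(22) = mex({1, 2, 6}) = 0
G(23) = mex({0, 1, 2, 3, 4, 6}) = 5
G(24) = mex({0, 1, 2, 3, 4}) = 5
G(25) = mex({0, 1, 3, 4, 7}) = 2
G(26) = mex({0, 1, 3, 4, 5, 7}) = 2
G(27) = mex({0, 1, 3, 5}) = 2
G(28) = mex({0, 1, 2, 5}) = 3
G(29) = mex({0, 1, 2, 4, 5, 6}) = 3
G(30) = mex({1, 2, 4, 6}) = 0
G(31) = mex({0, 1, 2, 3, 4, 6}) = 5
G(32) = mex({1, 2, 3, 4, 7}) = 0
G(33) = mex({0, 3, 7}) = 1
G(34) = mex({0, 2, 3, 5, 7}) = 1
G(35) = mex({0, 2, 3, 5, 6}) = 1
G(36) = mex({0, 1, 2, 5, 6}) = 3
G(37) = mex({0, 1, 2, 4, 5, 6}) = 3
G(38) = mex({0, 1, 2, 4}) = 3
G(39) = mex({0, 1, 2, 3, 4, 7}) = 5
G(40) = mex({0, 1, 2, 3, 4, 5, 7}) = 6
G(41) = mex({0, 1, 2, 3, 5, 7}) = 4
G(42) = mex({0, 1, 2, 3, 5, 6, 7}) = 4
G(43) = mex({0, 2, 3, 5, 6}) = 1
Therefore G(43) = 1.

1


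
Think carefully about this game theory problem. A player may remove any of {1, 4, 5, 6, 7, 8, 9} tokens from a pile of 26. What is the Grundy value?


The subtraction set is S = {1, 4, 5, 6, 7, 8, 9}.
G(k) = mex{ G(k - s) : s in S, s <= k }. We compute iteratively: G(0) = 0.
G(1) = mex({0}) = 1
G(2) = mex({1}) = 0
G(3) = mex({0}) = 1
G(4) = mex({0, 1}) = 2
G(5) = mex({0, 1, 2}) = 3
G(6) = mex({0, 1, 3}) = 2
G(7) = mex({0, 1, 2}) = 3
G(8) = mex({0, 1, 2, 3}) = 4
G(9) = mex({0, 1, 2, 3, 4}) = 5
G(10) = mex({0, 1, 2, 3, 5}) = 4
G(11) = mex({0, 1, 2, 3, 4}) = 5
G(12) = mex({1, 2, 3, 4, 5}) = 0
G(13) = mex({0, 2, 3, 4, 5}) = 1
G(14) = mex({1, 2, 3, 4, 5}) = 0
G(15) = mex({0, 2, 3, 4, 5}) = 1
G(16) = mex({0, 1, 3, 4, 5}) = 2
G(17) = mex({0, 1, 2, 4, 5}) = 3
G(18) = mex({0, 1, 3, 4, 5}) = 2
G(19) = mex({0, 1, 2, 4, 5}) = 3
G(20) = mex({0, 1, 2, 3, 5}) = 4
Observe that G(12)..G(20) = 0, 1, 0, 1, 2, 3, 2, 3, 4 repeats G(0)..G(8) = 0, 1, 0, 1, 2, 3, 2, 3, 4.
For k >= max(S) = 9, G(k) is determined by the previous 9 values G(k-9)..G(k-1); a window of 9 consecutive values has recurred shifted by 12, so by induction G(k + 12) = G(k) for all k >= 0: the sequence is periodic from the start with period 12.
One period: G(0..11) = 0, 1, 0, 1, 2, 3, 2, 3, 4, 5, 4, 5.
26 mod 12 = 2, so G(26) = G(2) = 0.

0


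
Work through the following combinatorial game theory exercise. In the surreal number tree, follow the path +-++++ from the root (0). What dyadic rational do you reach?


Sign expansion: +-++++
Rule: track bounds (lo, hi), initially (-inf, +inf). On '+', the current value becomes lo and we move to the simplest number in (value, hi): value + 1 if hi = +inf, otherwise the midpoint (value + hi)/2. On '-', the current value becomes hi and we move to value - 1 if lo = -inf, otherwise the midpoint (lo + value)/2.
Start at 0.
Step 1: sign = +, move right. Bounds: (0, +inf). Value = 1
Step 2: sign = -, move left. Bounds: (0, 1). Value = 1/2
Step 3: sign = +, move right. Bounds: (1/2, 1). Value = 3/4
Step 4: sign = +, move right. Bounds: (3/4, 1). Value = 7/8
Step 5: sign = +, move right. Bounds: (7/8, 1). Value = 15/16
Step 6: sign = +, move right. Bounds: (15/16, 1). Value = 31/32
The surreal number with sign expansion +-++++ is 31/32.

31/32


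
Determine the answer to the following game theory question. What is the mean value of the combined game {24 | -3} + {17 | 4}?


G1 = {24 | -3}, G2 = {17 | 4}
Each is a switch {a | b} with numbers a > b; its mean value is (a + b)/2, and mean value is additive over game sums: m(G1 + G2) = m(G1) + m(G2).
Mean of G1 = (24 + (-3))/2 = 21/2 = 21/2
Mean of G2 = (17 + (4))/2 = 21/2 = 21/2
Mean of G1 + G2 = 21/2 + 21/2 = 21

21


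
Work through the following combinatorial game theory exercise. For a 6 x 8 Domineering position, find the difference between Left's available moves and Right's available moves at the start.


Board is 6 x 8 (rows x cols).
Left (vertical) placements: (rows-1) * cols = 5 * 8 = 40
Right (horizontal) placements: rows * (cols-1) = 6 * 7 = 42
Advantage = Left - Right = 40 - 42 = -2

-2


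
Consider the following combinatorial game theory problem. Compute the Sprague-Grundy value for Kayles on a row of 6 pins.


Kayles: a move removes 1 or 2 adjacent pins from a contiguous row.
Removing pins from a row of k leaves two independent rows (a, b) with a + b = k - 1 (one pin) or a + b = k - 2 (two pins); an end removal gives a = 0.
By Sprague-Grundy, G(k) = mex{ G(a) XOR G(b) } over all these splits. G(0) = 0.
G(1): splits (0,0):0^0=0 -> mex({0}) = 1
G(2): splits (0,1):0^1=1 (0,0):0^0=0 -> mex({0, 1}) = 2
G(3): splits (0,2):0^2=2 (1,1):1^1=0 (0,1):0^1=1 -> mex({0, 1, 2}) = 3
G(4): splits (0,3):0^3=3 (1,2):1^2=3 (0,2):0^2=2 (1,1):1^1=0 -> mex({0, 2, 3}) = 1
G(5): splits (0,4):0^1=1 (1,3):1^3=2 (2,2):2^2=0 (0,3):0^3=3 (1,2):1^2=3 -> mex({0, 1, 2, 3}) = 4
G(6) = mex({0, 1, 2, 4}) = 3
Therefore G(6) = 3.

3


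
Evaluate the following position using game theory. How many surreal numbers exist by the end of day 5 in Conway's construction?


Day 0: {|} = 0 is born. Count = 1.
Day n: the number of surreal numbers born by day n is 2^(n+1) - 1.
By day 0: 2^1 - 1 = 1
By day 1: 2^2 - 1 = 3
By day 2: 2^3 - 1 = 7
By day 3: 2^4 - 1 = 15
By day 4: 2^5 - 1 = 31
By day 5: 2^6 - 1 = 63
By day 5: 63 surreal numbers.

63


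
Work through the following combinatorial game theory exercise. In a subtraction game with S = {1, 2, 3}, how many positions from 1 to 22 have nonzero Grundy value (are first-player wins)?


Subtraction set S = {1, 2, 3}, so G(n) = n mod 4.
G(n) = 0 when n is a multiple of 4.
Multiples of 4 in [1, 22]: 5
N-positions (nonzero Grundy) = 22 - 5 = 17

17


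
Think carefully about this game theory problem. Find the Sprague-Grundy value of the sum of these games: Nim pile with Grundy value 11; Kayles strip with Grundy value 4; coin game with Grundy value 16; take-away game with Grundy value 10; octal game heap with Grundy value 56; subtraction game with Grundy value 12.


By the Sprague-Grundy theorem, the Grundy value of a sum of games is the XOR of individual Grundy values.
Nim pile: Grundy value = 11. Running XOR: 0 XOR 11 = 11
Kayles strip: Grundy value = 4. Running XOR: 11 XOR 4 = 15
coin game: Grundy value = 16. Running XOR: 15 XOR 16 = 31
take-away game: Grundy value = 10. Running XOR: 31 XOR 10 = 21
octal game heap: Grundy value = 56. Running XOR: 21 XOR 56 = 45
subtraction game: Grundy value = 12. Running XOR: 45 XOR 12 = 33
The combined Grundy value is 33.

33


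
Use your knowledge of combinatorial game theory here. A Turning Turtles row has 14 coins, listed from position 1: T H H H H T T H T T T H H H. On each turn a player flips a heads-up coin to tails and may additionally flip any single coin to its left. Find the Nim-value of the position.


Coins: T H H H H T T H T T T H H H
Key fact: a single head at position k behaves exactly like a Nim heap of size k (turning it to T and optionally flipping a coin at j < k corresponds to moving the heap from k to j, or to 0), and heads combine as a disjunctive sum (two heads at the same place would cancel, matching j XOR j = 0). So the Nim-value is the XOR of the 1-indexed positions of the heads.
Face-up positions (1-indexed): [2, 3, 4, 5, 8, 12, 13, 14]
XOR 0 with 2: 0 XOR 2 = 2
XOR 2 with 3: 2 XOR 3 = 1
XOR 1 with 4: 1 XOR 4 = 5
XOR 5 with 5: 5 XOR 5 = 0
XOR 0 with 8: 0 XOR 8 = 8
XOR 8 with 12: 8 XOR 12 = 4
XOR 4 with 13: 4 XOR 13 = 9
XOR 9 with 14: 9 XOR 14 = 7
Nim-value = 7

7


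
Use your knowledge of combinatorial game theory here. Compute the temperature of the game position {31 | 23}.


The game is {31 | 23}, a switch {a | b} with numbers a > b.
Cooling {a | b} by t gives {a - t | b + t}, which stops being hot when a - t = b + t, i.e. at t = (a - b)/2. So the temperature of a switch is (a - b)/2.
Temperature = (Left option - Right option) / 2
= (31 - (23)) / 2
= 8 / 2
= 4

4


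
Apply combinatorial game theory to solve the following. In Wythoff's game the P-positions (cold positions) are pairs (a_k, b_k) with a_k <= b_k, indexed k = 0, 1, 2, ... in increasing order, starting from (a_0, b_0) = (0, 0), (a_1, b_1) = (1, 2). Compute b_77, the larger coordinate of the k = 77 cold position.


By Wythoff's theorem, a_k = floor(k * phi) and b_k = floor(k * phi^2) = a_k + k, where phi = (1 + sqrt(5))/2 is the golden ratio.
phi = (1 + sqrt(5))/2 = 1.618034
phi^2 = phi + 1 = 2.618034
k = 77
k * phi^2 = 77 * 2.618034 = 201.588617
b_77 = floor(k * phi^2) = 201 (check: a_77 + k = 124 + 77 = 201)

201


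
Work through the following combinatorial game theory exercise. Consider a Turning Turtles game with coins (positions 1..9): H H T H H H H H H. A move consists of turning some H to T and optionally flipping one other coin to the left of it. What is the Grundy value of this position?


Coins: H H T H H H H H H
Key fact: a single head at position k behaves exactly like a Nim heap of size k (turning it to T and optionally flipping a coin at j < k corresponds to moving the heap from k to j, or to 0), and heads combine as a disjunctive sum (two heads at the same place would cancel, matching j XOR j = 0). So the Nim-value is the XOR of the 1-indexed positions of the heads.
Face-up positions (1-indexed): [1, 2, 4, 5, 6, 7, 8, 9]
XOR 0 with 1: 0 XOR 1 = 1
XOR 1 with 2: 1 XOR 2 = 3
XOR 3 with 4: 3 XOR 4 = 7
XOR 7 with 5: 7 XOR 5 = 2
XOR 2 with 6: 2 XOR 6 = 4
XOR 4 with 7: 4 XOR 7 = 3
XOR 3 with 8: 3 XOR 8 = 11
XOR 11 with 9: 11 XOR 9 = 2
Nim-value = 2

2


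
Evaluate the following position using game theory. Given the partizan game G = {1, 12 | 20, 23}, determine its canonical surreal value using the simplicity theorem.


Left options: {1, 12}, max = 12
Right options: {20, 23}, min = 20
All options are numbers and max(Left) < min(Right), so by the simplicity theorem the value is the simplest (earliest-born) number strictly between 12 and 20.
Integers 13 through 19 all lie strictly between 12 and 20.
Among integers, the simplest (lowest birthday = smallest |n|; 0 is born on day 0, +-n on day n) is 13.
No non-integer in the interval can be simpler: if x is a non-integer in the interval, then floor(x) or ceil(x) also lies in the interval (the interval contains an integer), and both are proper prefixes of x's sign expansion, i.e. born earlier. So the game value is 13.
Game value = 13

13


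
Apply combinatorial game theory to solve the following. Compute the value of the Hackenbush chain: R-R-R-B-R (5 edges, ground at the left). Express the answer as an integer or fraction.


Edges (from ground): R-R-R-B-R
By Berlekamp's sign-expansion rule, a Blue-Red Hackenbush stalk has the value of the surreal number whose sign sequence is the edge sequence with B -> + and R -> -.
Sign sequence: ---+-
Trace the sign expansion in the surreal number tree, starting from 0:
Edge 1: R (sign -) -> bounds (-inf, 0), value = -1
Edge 2: R (sign -) -> bounds (-inf, -1), value = -2
Edge 3: R (sign -) -> bounds (-inf, -2), value = -3
Edge 4: B (sign +) -> bounds (-3, -2), value = -5/2
Edge 5: R (sign -) -> bounds (-3, -5/2), value = -11/4
Game value = -11/4

-11/4


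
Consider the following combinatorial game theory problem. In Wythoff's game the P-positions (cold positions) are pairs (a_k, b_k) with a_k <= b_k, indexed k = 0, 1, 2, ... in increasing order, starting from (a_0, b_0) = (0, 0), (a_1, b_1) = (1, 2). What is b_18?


By Wythoff's theorem, a_k = floor(k * phi) and b_k = floor(k * phi^2) = a_k + k, where phi = (1 + sqrt(5))/2 is the golden ratio.
phi = (1 + sqrt(5))/2 = 1.618034
phi^2 = phi + 1 = 2.618034
k = 18
k * phi^2 = 18 * 2.618034 = 47.124612
b_18 = floor(k * phi^2) = 47 (check: a_18 + k = 29 + 18 = 47)

47


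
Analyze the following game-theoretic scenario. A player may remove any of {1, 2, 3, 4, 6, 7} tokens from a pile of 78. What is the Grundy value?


The subtraction set is S = {1, 2, 3, 4, 6, 7}.
G(k) = mex{ G(k - s) : s in S, s <= k }. We compute iteratively: G(0) = 0.
G(1) = mex({0}) = 1
G(2) = mex({0, 1}) = 2
G(3) = mex({0, 1, 2}) = 3
G(4) = mex({0, 1, 2, 3}) = 4
G(5) = mex({1, 2, 3, 4}) = 0
G(6) = mex({0, 2, 3, 4}) = 1
G(7) = mex({0, 1, 3, 4}) = 2
G(8) = mex({0, 1, 2, 4}) = 3
G(9) = mex({0, 1, 2, 3}) = 4
G(10) = mex({1, 2, 3, 4}) = 0
G(11) = mex({0, 2, 3, 4}) = 1
Observe that G(5)..G(11) = 0, 1, 2, 3, 4, 0, 1 repeats G(0)..G(6) = 0, 1, 2, 3, 4, 0, 1.
For k >= max(S) = 7, G(k) is determined by the previous 7 values G(k-7)..G(k-1); a window of 7 consecutive values has recurred shifted by 5, so by induction G(k + 5) = G(k) for all k >= 0: the sequence is periodic from the start with period 5.
One period: G(0..4) = 0, 1, 2, 3, 4.
78 mod 5 = 3, so G(78) = G(3) = 3.

3


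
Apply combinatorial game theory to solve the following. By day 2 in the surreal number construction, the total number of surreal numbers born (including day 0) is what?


Day 0: {|} = 0 is born. Count = 1.
Day n: the number of surreal numbers born by day n is 2^(n+1) - 1.
By day 0: 2^1 - 1 = 1
By day 1: 2^2 - 1 = 3
By day 2: 2^3 - 1 = 7
By day 2: 7 surreal numbers.

7


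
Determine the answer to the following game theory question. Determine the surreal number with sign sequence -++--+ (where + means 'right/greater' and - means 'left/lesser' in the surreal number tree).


Sign expansion: -++--+
Rule: track bounds (lo, hi), initially (-inf, +inf). On '+', the current value becomes lo and we move to the simplest number in (value, hi): value + 1 if hi = +inf, otherwise the midpoint (value + hi)/2. On '-', the current value becomes hi and we move to value - 1 if lo = -inf, otherwise the midpoint (lo + value)/2.
Start at 0.
Step 1: sign = -, move left. Bounds: (-inf, 0). Value = -1
Step 2: sign = +, move right. Bounds: (-1, 0). Value = -1/2
Step 3: sign = +, move right. Bounds: (-1/2, 0). Value = -1/4
Step 4: sign = -, move left. Bounds: (-1/2, -1/4). Value = -3/8
Step 5: sign = -, move left. Bounds: (-1/2, -3/8). Value = -7/16
Step 6: sign = +, move right. Bounds: (-7/16, -3/8). Value = -13/32
The surreal number with sign expansion -++--+ is -13/32.

-13/32


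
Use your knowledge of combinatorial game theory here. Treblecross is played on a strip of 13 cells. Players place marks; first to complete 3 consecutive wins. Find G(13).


Treblecross: place X on empty cells; 3-in-a-row wins.
Playing within two cells of an existing X lets the opponent win at once, so sensible play treats the cells i-2..i+2 around each X as dead. The player left with no safe cell loses, so this is a normal-play take-away game on strips of safe cells.
Placing X at cell i (0-indexed) of a strip of k safe cells leaves independent strips of sizes max(0, i-2) and max(0, k-i-3). Hence G(k) = mex{ G(max(0,i-2)) XOR G(max(0,k-i-3)) : 0 <= i < k }, with G(0) = 0.
G(1): splits (0,0):0^0=0 -> mex({0}) = 1
G(2): splits (0,0):0^0=0 -> mex({0}) = 1
G(3): splits (0,0):0^0=0 -> mex({0}) = 1
G(4): splits (0,1):0^1=1 (0,0):0^0=0 -> mex({0, 1}) = 2
G(5): splits (0,2):0^1=1 (0,1):0^1=1 (0,0):0^0=0 -> mex({0, 1}) = 2
G(6) = mex({1}) = 0
G(7) = mex({0, 1, 2}) = 3
G(8) = mex({0, 1, 2}) = 3
G(9) = mex({0, 2}) = 1
G(10) = mex({0, 2, 3}) = 1
G(11) = mex({0, 3}) = 1
G(12) = mex({1, 3}) = 0
G(13) = mex({0, 1, 2, 3}) = 4
Therefore G(13) = 4.

4


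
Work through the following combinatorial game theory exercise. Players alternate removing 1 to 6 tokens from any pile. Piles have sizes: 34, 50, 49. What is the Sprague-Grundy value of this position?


Subtraction set: {1, 2, 3, 4, 5, 6}
For this subtraction set, G(n) = n mod 7 (period = max + 1 = 7).
Pile 1 (size 34): G(34) = 34 mod 7 = 6
Pile 2 (size 50): G(50) = 50 mod 7 = 1
Pile 3 (size 49): G(49) = 49 mod 7 = 0
Total Grundy value = XOR of all: 6 XOR 1 XOR 0 = 7

7


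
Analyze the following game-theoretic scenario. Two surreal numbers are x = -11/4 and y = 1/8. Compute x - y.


x = -11/4, y = 1/8
Converting to common denominator: 8
x = -22/8, y = 1/8
x - y = -11/4 - 1/8 = -23/8

-23/8


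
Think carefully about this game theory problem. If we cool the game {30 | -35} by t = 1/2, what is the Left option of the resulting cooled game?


Original game: {30 | -35} (a switch {a | b} with a > b).
Cooling by t (for t below the temperature (a - b)/2 = 65/2) taxes each move by t: {a | b} cooled by t is {a - t | b + t}.
Cooling amount: t = 1/2
Cooled Left option: 30 - 1/2 = 59/2
Cooled Right option: -35 + 1/2 = -69/2
Cooled game: {59/2 | -69/2}
Left option = 59/2

59/2


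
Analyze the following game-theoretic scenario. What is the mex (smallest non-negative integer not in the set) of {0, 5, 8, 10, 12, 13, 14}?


Set = {0, 5, 8, 10, 12, 13, 14}
0 is in the set.
1 is NOT in the set. This is the mex.
mex = 1

1


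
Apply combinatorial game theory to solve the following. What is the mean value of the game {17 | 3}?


Game = {17 | 3}, a switch {a | b} with numbers a > b.
Its thermograph has left wall a - t and right wall b + t, which meet at t = (a - b)/2, where both equal (a + b)/2. So the mast (mean value) is at (a + b)/2.
Mean = (17 + (3))/2 = 20/2 = 10

10


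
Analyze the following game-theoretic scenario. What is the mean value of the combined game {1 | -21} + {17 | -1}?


G1 = {1 | -21}, G2 = {17 | -1}
Each is a switch {a | b} with numbers a > b; its mean value is (a + b)/2, and mean value is additive over game sums: m(G1 + G2) = m(G1) + m(G2).
Mean of G1 = (1 + (-21))/2 = -20/2 = -10
Mean of G2 = (17 + (-1))/2 = 16/2 = 8
Mean of G1 + G2 = -10 + 8 = -2

-2


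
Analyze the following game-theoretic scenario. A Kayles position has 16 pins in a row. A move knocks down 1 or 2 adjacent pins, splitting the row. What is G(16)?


Kayles: a move removes 1 or 2 adjacent pins from a contiguous row.
Removing pins from a row of k leaves two independent rows (a, b) with a + b = k - 1 (one pin) or a + b = k - 2 (two pins); an end removal gives a = 0.
By Sprague-Grundy, G(k) = mex{ G(a) XOR G(b) } over all these splits. G(0) = 0.
G(1): splits (0,0):0^0=0 -> mex({0}) = 1
G(2): splits (0,1):0^1=1 (0,0):0^0=0 -> mex({0, 1}) = 2
G(3): splits (0,2):0^2=2 (1,1):1^1=0 (0,1):0^1=1 -> mex({0, 1, 2}) = 3
G(4): splits (0,3):0^3=3 (1,2):1^2=3 (0,2):0^2=2 (1,1):1^1=0 -> mex({0, 2, 3}) = 1
G(5): splits (0,4):0^1=1 (1,3):1^3=2 (2,2):2^2=0 (0,3):0^3=3 (1,2):1^2=3 -> mex({0, 1, 2, 3}) = 4
G(6) = mex({0, 1, 2, 4}) = 3
G(7) = mex({0, 1, 3, 4, 5}) = 2
G(8) = mex({0, 2, 3, 5, 6}) = 1
G(9) = mex({0, 1, 2, 3, 6, 7}) = 4
G(10) = mex({0, 1, 3, 4, 5, 7}) = 2
G(11) = mex({0, 1, 2, 3, 4, 5}) = 6
G(12) = mex({0, 1, 2, 3, 5, 6, 7}) = 4
G(13) = mex({0, 2, 3, 4, 6, 7}) = 1
G(14) = mex({0, 1, 4, 5, 6, 7}) = 2
G(15) = mex({0, 1, 2, 3, 4, 5, 6}) = 7
G(16) = mex({0, 2, 3, 5, 6, 7}) = 1
Therefore G(16) = 1.

1


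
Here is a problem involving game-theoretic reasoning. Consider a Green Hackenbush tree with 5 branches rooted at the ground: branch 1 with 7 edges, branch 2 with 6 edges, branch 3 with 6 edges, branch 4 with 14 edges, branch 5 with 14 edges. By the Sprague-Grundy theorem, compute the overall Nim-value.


The tree has 5 branches from the ground vertex.
In Green Hackenbush, the Nim-value of a simple path of length k is k.
Branch 1: length 7, Nim-value = 7
Branch 2: length 6, Nim-value = 6
Branch 3: length 6, Nim-value = 6
Branch 4: length 14, Nim-value = 14
Branch 5: length 14, Nim-value = 14
Total Nim-value = XOR of all branch values:
0 XOR 7 = 7
7 XOR 6 = 1
1 XOR 6 = 7
7 XOR 14 = 9
9 XOR 14 = 7
Nim-value of the tree = 7

7


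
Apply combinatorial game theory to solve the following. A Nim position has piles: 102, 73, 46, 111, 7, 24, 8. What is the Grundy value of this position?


We need the XOR (exclusive or) of all pile sizes.
After XOR-ing pile 1 (size 102): 0 XOR 102 = 102
After XOR-ing pile 2 (size 73): 102 XOR 73 = 47
After XOR-ing pile 3 (size 46): 47 XOR 46 = 1
After XOR-ing pile 4 (size 111): 1 XOR 111 = 110
After XOR-ing pile 5 (size 7): 110 XOR 7 = 105
After XOR-ing pile 6 (size 24): 105 XOR 24 = 113
After XOR-ing pile 7 (size 8): 113 XOR 8 = 121
The Nim-value of this position is 121.

121


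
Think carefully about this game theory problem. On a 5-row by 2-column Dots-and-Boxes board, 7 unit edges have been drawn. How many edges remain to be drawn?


Grid: 5 x 2 boxes, i.e. 6 rows and 3 columns of dots.
Horizontal edges: (rows + 1) * cols = 6 * 2 = 12
Vertical edges: rows * (cols + 1) = 5 * 3 = 15
Total edges: 12 + 15 = 27
Edges drawn: 7
Remaining: 27 - 7 = 20

20


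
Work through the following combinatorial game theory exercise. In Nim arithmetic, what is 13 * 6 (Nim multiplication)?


Nim multiplication is bilinear over XOR: (u XOR v) * w = (u*w) XOR (v*w).
So we split each operand into its bit components and XOR the pairwise Nim products.
13 = 1 + 4 + 8 (as XOR of powers of 2).
6 = 2 + 4 (as XOR of powers of 2).
Using the standard Nim-product table on single bits:
  2*2 = 3,   2*4 = 8,   2*8 = 12,
  4*4 = 6,   4*8 = 11,  8*8 = 13,
and  1*x = x (identity), k*l = l*k (commutative).
Pairwise Nim products:
  1 * 2 = 2
  1 * 4 = 4
  4 * 2 = 8
  4 * 4 = 6
  8 * 2 = 12
  8 * 4 = 11
XOR them: 2 XOR 4 XOR 8 XOR 6 XOR 12 XOR 11 = 15.
Result: 13 * 6 = 15 (in Nim).

15


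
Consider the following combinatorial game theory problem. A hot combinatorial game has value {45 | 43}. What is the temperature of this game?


The game is {45 | 43}, a switch {a | b} with numbers a > b.
Cooling {a | b} by t gives {a - t | b + t}, which stops being hot when a - t = b + t, i.e. at t = (a - b)/2. So the temperature of a switch is (a - b)/2.
Temperature = (Left option - Right option) / 2
= (45 - (43)) / 2
= 2 / 2
= 1

1


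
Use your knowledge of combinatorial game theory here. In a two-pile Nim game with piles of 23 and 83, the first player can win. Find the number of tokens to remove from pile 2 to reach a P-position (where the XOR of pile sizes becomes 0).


Piles: 23 and 83
Current XOR: 23 XOR 83 = 68 (non-zero, so this is an N-position).
To make the XOR zero, we need to find a move that balances the piles.
For pile 2 (size 83): target = 83 XOR 68 = 23
We reduce pile 2 from 83 to 23.
Tokens removed: 83 - 23 = 60
Verification: 23 XOR 23 = 0

60


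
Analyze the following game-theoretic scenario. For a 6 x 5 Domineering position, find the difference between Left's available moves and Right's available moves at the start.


Board is 6 x 5 (rows x cols).
Left (vertical) placements: (rows-1) * cols = 5 * 5 = 25
Right (horizontal) placements: rows * (cols-1) = 6 * 4 = 24
Advantage = Left - Right = 25 - 24 = 1

1


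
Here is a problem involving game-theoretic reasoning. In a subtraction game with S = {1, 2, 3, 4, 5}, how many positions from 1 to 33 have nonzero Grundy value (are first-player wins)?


Subtraction set S = {1, 2, 3, 4, 5}, so G(n) = n mod 6.
G(n) = 0 when n is a multiple of 6.
Multiples of 6 in [1, 33]: 5
N-positions (nonzero Grundy) = 33 - 5 = 28

28
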